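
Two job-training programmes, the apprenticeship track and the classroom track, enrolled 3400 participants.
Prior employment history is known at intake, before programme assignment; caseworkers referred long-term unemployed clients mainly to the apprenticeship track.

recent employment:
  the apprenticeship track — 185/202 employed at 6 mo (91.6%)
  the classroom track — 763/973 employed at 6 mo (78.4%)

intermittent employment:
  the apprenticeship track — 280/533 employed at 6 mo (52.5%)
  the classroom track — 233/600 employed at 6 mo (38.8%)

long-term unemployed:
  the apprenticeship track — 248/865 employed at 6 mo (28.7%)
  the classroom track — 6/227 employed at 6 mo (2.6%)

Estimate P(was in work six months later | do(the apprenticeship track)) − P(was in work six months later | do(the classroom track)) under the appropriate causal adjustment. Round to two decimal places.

+0.17

The stratified and pooled comparisons disagree (the apprenticeship track wins within each prior employment history; the classroom track wins overall), so the answer turns on the causal role of prior employment history.
Prior employment history is set before the programme has any effect — it is not caused by the programme — and it independently drives the outcome. That makes it a confounder, so the causal comparison is within prior employment history levels.
Adjusting over the population distribution of prior employment history: 0.346·(0.916−0.784) + 0.333·(0.525−0.388) + 0.321·(0.287−0.026) = +0.175.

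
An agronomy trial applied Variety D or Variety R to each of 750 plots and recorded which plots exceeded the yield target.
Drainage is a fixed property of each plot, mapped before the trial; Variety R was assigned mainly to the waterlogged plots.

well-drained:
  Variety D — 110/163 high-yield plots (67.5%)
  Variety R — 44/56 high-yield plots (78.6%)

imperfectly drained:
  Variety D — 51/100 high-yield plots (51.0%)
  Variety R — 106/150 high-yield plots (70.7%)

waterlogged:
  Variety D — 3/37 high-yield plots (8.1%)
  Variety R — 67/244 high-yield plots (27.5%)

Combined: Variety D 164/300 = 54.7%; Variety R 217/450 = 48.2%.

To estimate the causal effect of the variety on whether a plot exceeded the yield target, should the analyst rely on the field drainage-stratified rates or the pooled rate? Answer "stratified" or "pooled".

stratified

Within every field drainage level Variety R has the higher rate, yet pooled Variety D does — Simpson's reversal.
Field drainage is set before the variety has any effect — it is not caused by the variety — and it independently drives the outcome. That makes it a confounder, so the causal comparison is within field drainage levels.
Within each level — well-drained: 67.5% vs 78.6%; imperfectly drained: 51.0% vs 70.7%; waterlogged: 8.1% vs 27.5% — Variety R is higher every time.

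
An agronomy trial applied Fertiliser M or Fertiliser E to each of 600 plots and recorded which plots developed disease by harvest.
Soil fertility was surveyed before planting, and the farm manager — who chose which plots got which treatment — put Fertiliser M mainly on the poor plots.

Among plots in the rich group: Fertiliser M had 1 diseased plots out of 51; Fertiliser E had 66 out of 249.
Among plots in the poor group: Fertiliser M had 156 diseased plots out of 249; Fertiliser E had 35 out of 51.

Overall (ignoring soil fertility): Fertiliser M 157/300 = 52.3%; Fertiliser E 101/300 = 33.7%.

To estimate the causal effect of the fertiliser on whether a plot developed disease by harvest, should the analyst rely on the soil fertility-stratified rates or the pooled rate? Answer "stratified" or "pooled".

Fertiliser M is lower inside every soil fertility stratum but Fertiliser E is lower in aggregate. Whether to stratify depends on how soil fertility relates to the fertiliser.
Soil fertility satisfies the back-door criterion: it is not a descendant of the fertiliser, and it blocks the spurious path from fertiliser to outcome. Adjusting for it (i.e., using the within-soil fertility rates) gives the causal effect.
Within each level — rich: 2.0% vs 26.5%; poor: 62.7% vs 68.6% — Fertiliser M is lower every time.

stratified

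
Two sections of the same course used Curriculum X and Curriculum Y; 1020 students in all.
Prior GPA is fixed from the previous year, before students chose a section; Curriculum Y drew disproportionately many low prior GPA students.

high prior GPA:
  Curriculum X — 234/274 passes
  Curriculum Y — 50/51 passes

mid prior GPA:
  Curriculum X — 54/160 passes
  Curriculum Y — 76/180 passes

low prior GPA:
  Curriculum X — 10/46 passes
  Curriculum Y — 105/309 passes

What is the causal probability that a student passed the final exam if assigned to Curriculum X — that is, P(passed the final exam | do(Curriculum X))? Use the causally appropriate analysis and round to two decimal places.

Curriculum Y is higher inside every prior GPA band stratum but Curriculum X is higher in aggregate. Whether to stratify depends on how prior GPA band relates to the teaching method.
Prior GPA band differs across teaching methods for reasons unrelated to any effect of the teaching method itself, and it separately predicts the outcome — a classic confounder. We must compare within prior GPA band levels.
Standardising Curriculum X to the population prior GPA band mix: 0.319·234/274 + 0.333·54/160 + 0.348·10/46 = 0.460.

0.46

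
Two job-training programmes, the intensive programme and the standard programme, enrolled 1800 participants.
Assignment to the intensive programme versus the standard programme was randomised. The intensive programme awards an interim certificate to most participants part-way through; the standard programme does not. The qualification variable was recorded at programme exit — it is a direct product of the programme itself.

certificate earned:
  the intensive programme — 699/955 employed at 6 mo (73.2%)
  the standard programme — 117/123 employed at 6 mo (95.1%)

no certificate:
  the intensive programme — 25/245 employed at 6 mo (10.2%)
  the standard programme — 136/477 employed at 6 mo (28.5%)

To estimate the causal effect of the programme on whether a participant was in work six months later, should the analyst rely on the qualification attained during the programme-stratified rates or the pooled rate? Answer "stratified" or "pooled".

Qualification attained during the programme lies on the pathway programme → qualification attained during the programme → outcome, so adjusting for it blocks the indirect effect. For the total causal effect of programme, use the unadjusted pooled rates.
Pooled: the intensive programme 60.3% vs the standard programme 42.2%; the intensive programme is higher overall.

pooled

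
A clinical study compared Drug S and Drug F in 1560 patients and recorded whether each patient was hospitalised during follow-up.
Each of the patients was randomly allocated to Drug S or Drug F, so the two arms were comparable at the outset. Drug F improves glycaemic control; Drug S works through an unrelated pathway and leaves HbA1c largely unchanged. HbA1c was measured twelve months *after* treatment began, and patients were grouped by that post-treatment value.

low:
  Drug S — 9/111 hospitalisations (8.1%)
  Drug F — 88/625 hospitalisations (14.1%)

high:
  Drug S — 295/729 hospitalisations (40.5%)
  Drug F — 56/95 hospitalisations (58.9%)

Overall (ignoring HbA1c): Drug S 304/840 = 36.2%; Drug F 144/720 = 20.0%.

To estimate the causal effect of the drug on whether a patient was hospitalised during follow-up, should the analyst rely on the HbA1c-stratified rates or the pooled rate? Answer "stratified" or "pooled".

Within every HbA1c level Drug S has the lower rate, yet pooled Drug F does — Simpson's reversal.
The distribution of HbA1c is itself part of what the drug does — it is an intermediate outcome. Holding it fixed would remove that part of the effect; the total effect is the pooled difference.
Pooled: Drug S 36.2% vs Drug F 20.0%; Drug F is lower overall.

pooled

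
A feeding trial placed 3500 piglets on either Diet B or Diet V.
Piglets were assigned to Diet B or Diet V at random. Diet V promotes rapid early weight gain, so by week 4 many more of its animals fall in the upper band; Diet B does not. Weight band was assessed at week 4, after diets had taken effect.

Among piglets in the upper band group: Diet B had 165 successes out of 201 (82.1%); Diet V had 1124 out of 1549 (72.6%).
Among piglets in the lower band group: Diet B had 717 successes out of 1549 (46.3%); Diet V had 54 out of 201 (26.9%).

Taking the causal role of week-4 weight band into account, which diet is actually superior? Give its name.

Stratifying would compare diets among piglets the diets themselves sorted into week-4 weight band groups — a form of selection on an intermediate. The unconditioned pooled rates give the total causal effect.
Pooled: Diet B 50.4% vs Diet V 67.3%; Diet V is higher overall.

Diet V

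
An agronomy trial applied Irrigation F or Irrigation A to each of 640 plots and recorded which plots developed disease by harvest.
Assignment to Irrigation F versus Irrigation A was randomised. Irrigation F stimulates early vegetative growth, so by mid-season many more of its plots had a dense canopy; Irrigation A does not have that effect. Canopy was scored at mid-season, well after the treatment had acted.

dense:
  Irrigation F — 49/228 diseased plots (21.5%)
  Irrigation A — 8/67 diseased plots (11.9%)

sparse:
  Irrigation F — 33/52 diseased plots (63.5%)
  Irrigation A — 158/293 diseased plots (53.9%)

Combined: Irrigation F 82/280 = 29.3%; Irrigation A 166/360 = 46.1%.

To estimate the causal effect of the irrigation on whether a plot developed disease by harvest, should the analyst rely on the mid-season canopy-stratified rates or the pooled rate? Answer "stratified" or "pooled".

The mid-season canopy-specific comparison favours Irrigation A throughout, but the pooled figures favour Irrigation F. The question is whether to condition on mid-season canopy.
Mid-season canopy is downstream of the irrigation. One should not condition on a consequence of treatment, so the overall rates are the right comparison.
Pooled: Irrigation F 29.3% vs Irrigation A 46.1%; Irrigation F is lower overall.

pooled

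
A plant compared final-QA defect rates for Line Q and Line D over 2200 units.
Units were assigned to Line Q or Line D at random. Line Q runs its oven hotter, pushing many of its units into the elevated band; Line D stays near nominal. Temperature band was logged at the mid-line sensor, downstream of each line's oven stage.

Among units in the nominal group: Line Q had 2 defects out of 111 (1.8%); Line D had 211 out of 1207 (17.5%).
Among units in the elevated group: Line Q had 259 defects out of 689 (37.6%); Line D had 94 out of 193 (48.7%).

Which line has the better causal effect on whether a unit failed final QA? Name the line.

Line D

Within every in-process temperature band level Line Q has the lower rate, yet pooled Line D does — Simpson's reversal.
Because the line influences in-process temperature band, in-process temperature band is a post-treatment mediator, not a confounder. Stratifying on it would bias the estimate; the causal effect is the crude pooled difference.
Pooled: Line Q 32.6% vs Line D 21.8%; Line D is lower overall.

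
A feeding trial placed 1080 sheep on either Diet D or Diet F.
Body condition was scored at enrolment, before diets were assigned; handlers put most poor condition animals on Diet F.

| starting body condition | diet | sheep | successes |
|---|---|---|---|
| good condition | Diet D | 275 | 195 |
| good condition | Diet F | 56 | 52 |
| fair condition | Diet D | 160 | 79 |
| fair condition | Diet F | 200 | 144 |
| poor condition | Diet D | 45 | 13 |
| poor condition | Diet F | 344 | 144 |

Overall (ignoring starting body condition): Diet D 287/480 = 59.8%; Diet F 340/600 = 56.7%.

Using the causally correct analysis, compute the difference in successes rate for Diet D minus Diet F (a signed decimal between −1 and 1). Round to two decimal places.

-0.19

Within every starting body condition level Diet F has the higher rate, yet pooled Diet D does — Simpson's reversal.
Starting body condition differs across diets for reasons unrelated to any effect of the diet itself, and it separately predicts the outcome — a classic confounder. We must compare within starting body condition levels.
Adjusting over the population distribution of starting body condition: 0.306·(0.709−0.929) + 0.333·(0.494−0.720) + 0.360·(0.289−0.419) = -0.189.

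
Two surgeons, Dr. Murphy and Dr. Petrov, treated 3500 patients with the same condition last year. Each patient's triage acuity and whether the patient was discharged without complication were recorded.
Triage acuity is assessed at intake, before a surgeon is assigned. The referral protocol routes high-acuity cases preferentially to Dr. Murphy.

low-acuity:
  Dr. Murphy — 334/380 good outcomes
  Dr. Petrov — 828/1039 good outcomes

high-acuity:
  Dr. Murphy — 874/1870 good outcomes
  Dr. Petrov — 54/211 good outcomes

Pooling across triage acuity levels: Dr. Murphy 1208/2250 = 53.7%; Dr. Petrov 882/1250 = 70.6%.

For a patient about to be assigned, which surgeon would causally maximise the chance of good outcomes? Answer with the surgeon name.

Dr. Murphy is higher inside every triage acuity stratum but Dr. Petrov is higher in aggregate. Whether to stratify depends on how triage acuity relates to the surgeon.
Nothing the surgeon does changes triage acuity; the imbalance is an allocation artefact. With triage acuity also predicting the outcome, the pooled figure is confounded, and the within-stratum comparison is the causal one.
Within each level — low-acuity: 87.9% vs 79.7%; high-acuity: 46.7% vs 25.6% — Dr. Murphy is higher every time.

Dr. Murphy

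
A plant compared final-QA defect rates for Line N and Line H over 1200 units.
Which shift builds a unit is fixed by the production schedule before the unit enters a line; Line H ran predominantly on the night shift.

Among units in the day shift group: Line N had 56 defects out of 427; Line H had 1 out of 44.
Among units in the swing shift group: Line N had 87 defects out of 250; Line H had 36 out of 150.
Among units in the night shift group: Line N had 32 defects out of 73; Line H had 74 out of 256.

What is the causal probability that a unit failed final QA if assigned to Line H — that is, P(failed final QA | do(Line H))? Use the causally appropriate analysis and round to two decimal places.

0.17

The shift-specific comparison favours Line H throughout, but the pooled figures favour Line N. The question is whether to condition on shift.
Shift differs across lines for reasons unrelated to any effect of the line itself, and it separately predicts the outcome — a classic confounder. We must compare within shift levels.
Standardising Line H to the population shift mix: 0.393·1/44 + 0.333·36/150 + 0.274·74/256 = 0.168.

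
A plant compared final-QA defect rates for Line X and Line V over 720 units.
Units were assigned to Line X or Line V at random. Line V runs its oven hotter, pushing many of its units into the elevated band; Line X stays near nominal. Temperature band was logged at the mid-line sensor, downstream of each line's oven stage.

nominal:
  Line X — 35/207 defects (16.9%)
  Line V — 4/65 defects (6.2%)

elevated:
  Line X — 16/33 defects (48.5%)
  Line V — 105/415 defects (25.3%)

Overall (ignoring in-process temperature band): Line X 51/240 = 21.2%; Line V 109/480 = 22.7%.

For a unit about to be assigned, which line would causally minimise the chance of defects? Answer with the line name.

In-process temperature band is recorded after the line and is itself shifted by it — it sits on the causal path from line to outcome. Conditioning on a mediator would strip out part of the effect we want; the pooled comparison gives the total causal effect.
Pooled: Line X 21.2% vs Line V 22.7%; Line X is lower overall.

Line X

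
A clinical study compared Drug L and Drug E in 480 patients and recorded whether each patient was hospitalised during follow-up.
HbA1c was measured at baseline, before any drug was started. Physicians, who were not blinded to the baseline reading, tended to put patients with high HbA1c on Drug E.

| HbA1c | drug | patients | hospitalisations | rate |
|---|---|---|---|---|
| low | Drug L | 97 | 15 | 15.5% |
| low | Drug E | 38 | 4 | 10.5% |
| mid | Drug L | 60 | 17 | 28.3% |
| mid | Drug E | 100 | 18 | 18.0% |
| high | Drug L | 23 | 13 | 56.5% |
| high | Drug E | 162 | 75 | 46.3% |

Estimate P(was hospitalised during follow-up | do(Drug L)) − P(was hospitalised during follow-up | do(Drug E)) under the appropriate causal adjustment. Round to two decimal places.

+0.09

Since HbA1c is a pre-existing factor (not a product of the drug) and it affects the outcome on its own, it is a confounder. The stratified rates, not the pooled rate, identify the causal effect.
Adjusting over the population distribution of HbA1c: 0.281·(0.155−0.105) + 0.333·(0.283−0.180) + 0.385·(0.565−0.463) = +0.088.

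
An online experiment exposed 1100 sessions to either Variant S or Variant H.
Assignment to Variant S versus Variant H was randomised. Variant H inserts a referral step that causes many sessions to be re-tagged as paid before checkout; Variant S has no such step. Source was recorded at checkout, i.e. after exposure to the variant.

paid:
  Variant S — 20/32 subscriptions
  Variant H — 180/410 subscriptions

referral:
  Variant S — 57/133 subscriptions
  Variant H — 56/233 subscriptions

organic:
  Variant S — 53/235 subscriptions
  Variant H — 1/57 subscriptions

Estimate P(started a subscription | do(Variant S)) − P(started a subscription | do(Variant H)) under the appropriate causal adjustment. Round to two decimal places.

-0.01

The stratified and pooled comparisons disagree (Variant S wins within each traffic source; Variant H wins overall), so the answer turns on the causal role of traffic source.
Traffic source is downstream of the variant. One should not condition on a consequence of treatment, so the overall rates are the right comparison.
The causal difference is the pooled difference: 0.325 − 0.339 = -0.014.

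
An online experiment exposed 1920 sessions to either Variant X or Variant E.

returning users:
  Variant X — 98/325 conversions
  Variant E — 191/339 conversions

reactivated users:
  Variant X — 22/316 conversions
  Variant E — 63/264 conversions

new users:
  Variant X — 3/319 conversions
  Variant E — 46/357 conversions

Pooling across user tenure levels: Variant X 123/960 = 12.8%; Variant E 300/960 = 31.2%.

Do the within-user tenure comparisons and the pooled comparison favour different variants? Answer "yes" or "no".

Within each user tenure level (returning users 30.2% vs 56.3%; reactivated users 7.0% vs 23.9%; new users 0.9% vs 12.9%), Variant E has the higher rate every time. Pooled: 12.8% vs 31.2% — Variant E has the higher rate overall. They agree.

no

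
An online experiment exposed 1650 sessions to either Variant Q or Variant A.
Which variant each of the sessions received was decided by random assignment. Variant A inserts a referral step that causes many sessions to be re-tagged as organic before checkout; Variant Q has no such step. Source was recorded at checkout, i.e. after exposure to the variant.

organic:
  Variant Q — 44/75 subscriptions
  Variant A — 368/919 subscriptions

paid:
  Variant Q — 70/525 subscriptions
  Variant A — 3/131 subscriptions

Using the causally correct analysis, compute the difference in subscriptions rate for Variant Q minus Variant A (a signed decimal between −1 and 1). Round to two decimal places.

-0.16

Traffic source is recorded after the variant and is itself shifted by it — it sits on the causal path from variant to outcome. Conditioning on a mediator would strip out part of the effect we want; the pooled comparison gives the total causal effect.
The causal difference is the pooled difference: 0.190 − 0.353 = -0.163.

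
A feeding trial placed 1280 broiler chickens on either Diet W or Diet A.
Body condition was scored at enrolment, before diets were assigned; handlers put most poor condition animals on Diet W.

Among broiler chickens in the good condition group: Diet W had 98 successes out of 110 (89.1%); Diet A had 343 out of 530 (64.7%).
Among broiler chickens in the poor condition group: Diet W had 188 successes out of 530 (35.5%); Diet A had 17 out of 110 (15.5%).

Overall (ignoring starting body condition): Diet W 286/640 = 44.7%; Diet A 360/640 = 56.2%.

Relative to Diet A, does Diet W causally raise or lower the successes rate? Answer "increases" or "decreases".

The starting body condition-specific comparison favours Diet W throughout, but the pooled figures favour Diet A. The question is whether to condition on starting body condition.
Starting body condition differs across diets for reasons unrelated to any effect of the diet itself, and it separately predicts the outcome — a classic confounder. We must compare within starting body condition levels.
Within each level — good condition: 89.1% vs 64.7%; poor condition: 35.5% vs 15.5% — Diet W is higher every time.

increases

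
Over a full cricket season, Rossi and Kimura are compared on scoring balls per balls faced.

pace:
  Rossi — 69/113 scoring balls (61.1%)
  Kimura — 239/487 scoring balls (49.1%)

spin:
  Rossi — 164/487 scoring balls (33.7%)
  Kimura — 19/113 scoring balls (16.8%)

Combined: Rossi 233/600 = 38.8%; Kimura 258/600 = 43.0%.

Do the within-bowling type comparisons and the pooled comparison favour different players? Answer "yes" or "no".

Within each bowling type level (pace 61.1% vs 49.1%; spin 33.7% vs 16.8%), Rossi has the higher rate every time. Pooled: 38.8% vs 43.0% — Kimura has the higher rate overall. The two comparisons disagree.

yes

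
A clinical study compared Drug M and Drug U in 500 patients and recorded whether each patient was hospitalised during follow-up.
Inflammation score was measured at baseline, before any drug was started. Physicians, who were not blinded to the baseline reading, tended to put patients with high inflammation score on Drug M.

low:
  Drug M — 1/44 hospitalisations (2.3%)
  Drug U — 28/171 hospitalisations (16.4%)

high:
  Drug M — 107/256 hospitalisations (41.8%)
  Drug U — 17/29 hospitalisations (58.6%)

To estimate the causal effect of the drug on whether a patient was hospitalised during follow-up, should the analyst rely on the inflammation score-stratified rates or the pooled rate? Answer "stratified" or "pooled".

Within every inflammation score level Drug M has the lower rate, yet pooled Drug U does — Simpson's reversal.
Since inflammation score is a pre-existing factor (not a product of the drug) and it affects the outcome on its own, it is a confounder. The stratified rates, not the pooled rate, identify the causal effect.
Within each level — low: 2.3% vs 16.4%; high: 41.8% vs 58.6% — Drug M is lower every time.

stratified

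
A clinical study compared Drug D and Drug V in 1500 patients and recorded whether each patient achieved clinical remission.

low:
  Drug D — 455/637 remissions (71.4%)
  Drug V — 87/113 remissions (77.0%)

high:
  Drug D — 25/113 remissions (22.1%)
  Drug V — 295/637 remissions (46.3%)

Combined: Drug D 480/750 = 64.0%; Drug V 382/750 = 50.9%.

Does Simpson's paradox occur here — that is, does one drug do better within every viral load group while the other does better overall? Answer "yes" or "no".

Within each viral load level (low 71.4% vs 77.0%; high 22.1% vs 46.3%), Drug V has the higher rate every time. Pooled: 64.0% vs 50.9% — Drug D has the higher rate overall. The two comparisons disagree.

yes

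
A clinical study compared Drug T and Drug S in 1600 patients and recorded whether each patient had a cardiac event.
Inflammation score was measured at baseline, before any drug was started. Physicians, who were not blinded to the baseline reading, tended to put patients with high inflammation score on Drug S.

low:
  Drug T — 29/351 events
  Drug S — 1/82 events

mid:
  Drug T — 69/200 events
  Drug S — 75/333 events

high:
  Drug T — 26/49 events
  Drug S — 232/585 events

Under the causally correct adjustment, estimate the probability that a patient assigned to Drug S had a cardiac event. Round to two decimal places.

Inflammation score differs across drugs for reasons unrelated to any effect of the drug itself, and it separately predicts the outcome — a classic confounder. We must compare within inflammation score levels.
Standardising Drug S to the population inflammation score mix: 0.271·1/82 + 0.333·75/333 + 0.396·232/585 = 0.235.

0.24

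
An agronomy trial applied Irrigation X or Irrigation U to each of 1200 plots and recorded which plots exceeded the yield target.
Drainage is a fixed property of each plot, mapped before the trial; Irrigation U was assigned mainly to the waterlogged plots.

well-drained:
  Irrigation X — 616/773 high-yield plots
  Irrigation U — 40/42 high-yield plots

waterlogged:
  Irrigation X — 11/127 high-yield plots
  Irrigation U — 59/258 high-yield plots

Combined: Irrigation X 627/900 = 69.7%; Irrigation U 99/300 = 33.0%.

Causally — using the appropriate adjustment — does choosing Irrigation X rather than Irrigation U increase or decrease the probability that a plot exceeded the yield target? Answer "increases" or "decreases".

Within every field drainage level Irrigation U has the higher rate, yet pooled Irrigation X does — Simpson's reversal.
Nothing the irrigation does changes field drainage; the imbalance is an allocation artefact. With field drainage also predicting the outcome, the pooled figure is confounded, and the within-stratum comparison is the causal one.
Within each level — well-drained: 79.7% vs 95.2%; waterlogged: 8.7% vs 22.9% — Irrigation U is higher every time.

decreases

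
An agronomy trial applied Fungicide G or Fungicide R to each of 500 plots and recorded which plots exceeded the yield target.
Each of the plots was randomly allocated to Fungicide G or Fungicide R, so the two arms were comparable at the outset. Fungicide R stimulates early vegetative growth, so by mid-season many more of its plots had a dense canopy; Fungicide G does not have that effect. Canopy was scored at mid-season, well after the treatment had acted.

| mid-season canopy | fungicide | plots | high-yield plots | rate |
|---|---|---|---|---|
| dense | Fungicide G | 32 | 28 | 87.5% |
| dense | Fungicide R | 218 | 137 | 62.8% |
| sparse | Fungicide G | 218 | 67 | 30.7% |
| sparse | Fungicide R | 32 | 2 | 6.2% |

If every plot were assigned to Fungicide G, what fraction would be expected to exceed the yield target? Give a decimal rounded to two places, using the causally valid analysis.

0.38

Stratifying would compare fungicides among plots the fungicides themselves sorted into mid-season canopy groups — a form of selection on an intermediate. The unconditioned pooled rates give the total causal effect.
So P(outcome | do(Fungicide G)) is just the pooled rate for Fungicide G: 95/250 = 0.380.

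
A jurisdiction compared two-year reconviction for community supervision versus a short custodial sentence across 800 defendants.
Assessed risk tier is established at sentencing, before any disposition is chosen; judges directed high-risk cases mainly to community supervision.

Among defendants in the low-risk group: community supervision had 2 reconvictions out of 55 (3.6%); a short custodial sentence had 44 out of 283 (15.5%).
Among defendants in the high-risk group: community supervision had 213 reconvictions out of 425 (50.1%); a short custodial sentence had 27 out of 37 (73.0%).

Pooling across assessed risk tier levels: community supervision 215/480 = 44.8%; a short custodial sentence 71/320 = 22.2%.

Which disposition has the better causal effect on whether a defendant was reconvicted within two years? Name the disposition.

community supervision is lower inside every assessed risk tier stratum but a short custodial sentence is lower in aggregate. Whether to stratify depends on how assessed risk tier relates to the disposition.
Assessed risk tier satisfies the back-door criterion: it is not a descendant of the disposition, and it blocks the spurious path from disposition to outcome. Adjusting for it (i.e., using the within-assessed risk tier rates) gives the causal effect.
Within each level — low-risk: 3.6% vs 15.5%; high-risk: 50.1% vs 73.0% — community supervision is lower every time.

community supervision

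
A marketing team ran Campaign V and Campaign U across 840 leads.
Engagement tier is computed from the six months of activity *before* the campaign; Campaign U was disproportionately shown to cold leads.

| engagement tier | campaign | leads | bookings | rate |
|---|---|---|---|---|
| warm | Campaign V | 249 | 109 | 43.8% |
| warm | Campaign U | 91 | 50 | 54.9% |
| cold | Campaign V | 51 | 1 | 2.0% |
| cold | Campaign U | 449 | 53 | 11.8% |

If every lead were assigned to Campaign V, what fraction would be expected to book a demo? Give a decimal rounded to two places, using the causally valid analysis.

0.19

The stratified and pooled comparisons disagree (Campaign U wins within each engagement tier; Campaign V wins overall), so the answer turns on the causal role of engagement tier.
Engagement tier satisfies the back-door criterion: it is not a descendant of the campaign, and it blocks the spurious path from campaign to outcome. Adjusting for it (i.e., using the within-engagement tier rates) gives the causal effect.
Standardising Campaign V to the population engagement tier mix: 0.405·109/249 + 0.595·1/51 = 0.189.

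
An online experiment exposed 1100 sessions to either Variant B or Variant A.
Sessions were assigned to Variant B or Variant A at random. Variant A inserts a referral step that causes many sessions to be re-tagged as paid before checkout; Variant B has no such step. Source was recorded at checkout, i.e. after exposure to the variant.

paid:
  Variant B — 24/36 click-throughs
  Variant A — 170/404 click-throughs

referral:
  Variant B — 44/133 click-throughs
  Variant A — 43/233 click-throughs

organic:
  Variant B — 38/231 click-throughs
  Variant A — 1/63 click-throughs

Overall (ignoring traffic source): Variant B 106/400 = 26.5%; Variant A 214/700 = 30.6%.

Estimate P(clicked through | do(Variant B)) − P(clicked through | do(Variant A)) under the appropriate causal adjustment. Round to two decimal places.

The traffic source-specific comparison favours Variant B throughout, but the pooled figures favour Variant A. The question is whether to condition on traffic source.
The distribution of traffic source is itself part of what the variant does — it is an intermediate outcome. Holding it fixed would remove that part of the effect; the total effect is the pooled difference.
The causal difference is the pooled difference: 0.265 − 0.306 = -0.041.

-0.04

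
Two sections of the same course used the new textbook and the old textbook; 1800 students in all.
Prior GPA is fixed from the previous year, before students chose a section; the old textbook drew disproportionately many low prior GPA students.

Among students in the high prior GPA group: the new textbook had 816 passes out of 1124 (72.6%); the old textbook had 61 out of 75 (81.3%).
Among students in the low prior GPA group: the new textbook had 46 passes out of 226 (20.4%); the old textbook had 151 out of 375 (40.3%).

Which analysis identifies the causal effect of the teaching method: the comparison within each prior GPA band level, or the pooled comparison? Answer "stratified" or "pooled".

stratified

Since prior GPA band is a pre-existing factor (not a product of the teaching method) and it affects the outcome on its own, it is a confounder. The stratified rates, not the pooled rate, identify the causal effect.
Within each level — high prior GPA: 72.6% vs 81.3%; low prior GPA: 20.4% vs 40.3% — the old textbook is higher every time.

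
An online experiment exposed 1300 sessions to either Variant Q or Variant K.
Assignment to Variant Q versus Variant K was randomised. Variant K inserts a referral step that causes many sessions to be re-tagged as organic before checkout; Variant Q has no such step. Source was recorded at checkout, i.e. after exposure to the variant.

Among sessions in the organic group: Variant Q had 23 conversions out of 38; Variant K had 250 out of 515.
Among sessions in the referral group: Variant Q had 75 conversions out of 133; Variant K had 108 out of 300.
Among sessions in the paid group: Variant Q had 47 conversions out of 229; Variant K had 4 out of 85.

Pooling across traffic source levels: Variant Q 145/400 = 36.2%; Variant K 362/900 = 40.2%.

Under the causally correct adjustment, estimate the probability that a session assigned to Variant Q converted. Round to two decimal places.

0.36

Traffic source here is a post-treatment variable shaped by the variant; conditioning on it would introduce bias rather than remove it. The overall comparison is the causal one.
So P(outcome | do(Variant Q)) is just the pooled rate for Variant Q: 145/400 = 0.362.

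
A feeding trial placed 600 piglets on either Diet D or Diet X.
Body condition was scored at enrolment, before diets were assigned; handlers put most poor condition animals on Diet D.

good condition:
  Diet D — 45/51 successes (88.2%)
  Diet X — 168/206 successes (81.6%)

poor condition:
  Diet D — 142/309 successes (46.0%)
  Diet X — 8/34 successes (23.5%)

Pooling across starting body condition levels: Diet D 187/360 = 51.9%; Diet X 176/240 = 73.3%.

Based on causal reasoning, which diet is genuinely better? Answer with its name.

Diet D

Since starting body condition is a pre-existing factor (not a product of the diet) and it affects the outcome on its own, it is a confounder. The stratified rates, not the pooled rate, identify the causal effect.
Within each level — good condition: 88.2% vs 81.6%; poor condition: 46.0% vs 23.5% — Diet D is higher every time.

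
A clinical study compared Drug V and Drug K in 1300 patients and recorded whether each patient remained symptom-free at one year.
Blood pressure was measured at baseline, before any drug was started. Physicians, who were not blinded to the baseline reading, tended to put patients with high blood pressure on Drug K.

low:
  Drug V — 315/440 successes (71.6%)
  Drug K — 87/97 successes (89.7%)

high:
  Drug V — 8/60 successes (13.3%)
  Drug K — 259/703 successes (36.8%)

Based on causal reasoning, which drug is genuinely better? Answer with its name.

Drug K

Drug K is higher inside every blood pressure stratum but Drug V is higher in aggregate. Whether to stratify depends on how blood pressure relates to the drug.
Blood pressure is set before the drug has any effect — it is not caused by the drug — and it independently drives the outcome. That makes it a confounder, so the causal comparison is within blood pressure levels.
Within each level — low: 71.6% vs 89.7%; high: 13.3% vs 36.8% — Drug K is higher every time.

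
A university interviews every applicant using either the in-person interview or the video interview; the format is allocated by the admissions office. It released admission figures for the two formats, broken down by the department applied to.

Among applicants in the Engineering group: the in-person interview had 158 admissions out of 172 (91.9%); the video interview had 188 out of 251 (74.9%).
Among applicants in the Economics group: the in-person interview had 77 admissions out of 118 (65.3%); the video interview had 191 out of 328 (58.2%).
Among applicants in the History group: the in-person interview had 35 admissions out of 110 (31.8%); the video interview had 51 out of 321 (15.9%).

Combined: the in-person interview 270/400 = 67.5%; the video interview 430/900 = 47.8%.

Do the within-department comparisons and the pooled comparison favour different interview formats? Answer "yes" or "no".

Within each department level (Engineering 91.9% vs 74.9%; Economics 65.3% vs 58.2%; History 31.8% vs 15.9%), the in-person interview has the higher rate every time. Pooled: 67.5% vs 47.8% — the in-person interview has the higher rate overall. They agree.

no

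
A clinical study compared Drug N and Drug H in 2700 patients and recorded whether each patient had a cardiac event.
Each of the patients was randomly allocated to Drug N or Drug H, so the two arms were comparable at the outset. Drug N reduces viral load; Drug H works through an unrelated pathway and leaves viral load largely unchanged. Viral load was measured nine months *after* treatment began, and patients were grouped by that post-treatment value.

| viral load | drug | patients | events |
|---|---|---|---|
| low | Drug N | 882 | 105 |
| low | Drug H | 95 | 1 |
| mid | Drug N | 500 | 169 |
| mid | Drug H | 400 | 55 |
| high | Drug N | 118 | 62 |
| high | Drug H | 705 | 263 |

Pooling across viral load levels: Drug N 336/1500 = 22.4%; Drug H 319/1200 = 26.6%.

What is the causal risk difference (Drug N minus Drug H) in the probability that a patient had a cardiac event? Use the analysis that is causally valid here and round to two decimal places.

Stratifying would compare drugs among patients the drugs themselves sorted into viral load groups — a form of selection on an intermediate. The unconditioned pooled rates give the total causal effect.
The causal difference is the pooled difference: 0.224 − 0.266 = -0.042.

-0.04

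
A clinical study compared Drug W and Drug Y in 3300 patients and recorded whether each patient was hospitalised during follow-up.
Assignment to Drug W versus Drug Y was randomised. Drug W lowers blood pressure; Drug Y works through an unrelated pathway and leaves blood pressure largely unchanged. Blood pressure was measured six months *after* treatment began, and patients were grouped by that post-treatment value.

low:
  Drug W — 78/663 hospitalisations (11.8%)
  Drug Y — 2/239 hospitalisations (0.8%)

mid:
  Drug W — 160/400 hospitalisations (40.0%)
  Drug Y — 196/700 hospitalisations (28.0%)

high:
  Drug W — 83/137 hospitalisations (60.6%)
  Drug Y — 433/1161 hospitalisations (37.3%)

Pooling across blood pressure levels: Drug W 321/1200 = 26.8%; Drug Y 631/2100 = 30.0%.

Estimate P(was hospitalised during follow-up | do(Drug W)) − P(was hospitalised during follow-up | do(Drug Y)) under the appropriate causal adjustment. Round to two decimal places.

Drug Y is lower inside every blood pressure stratum but Drug W is lower in aggregate. Whether to stratify depends on how blood pressure relates to the drug.
Blood pressure is downstream of the drug. One should not condition on a consequence of treatment, so the overall rates are the right comparison.
The causal difference is the pooled difference: 0.268 − 0.300 = -0.033.

-0.03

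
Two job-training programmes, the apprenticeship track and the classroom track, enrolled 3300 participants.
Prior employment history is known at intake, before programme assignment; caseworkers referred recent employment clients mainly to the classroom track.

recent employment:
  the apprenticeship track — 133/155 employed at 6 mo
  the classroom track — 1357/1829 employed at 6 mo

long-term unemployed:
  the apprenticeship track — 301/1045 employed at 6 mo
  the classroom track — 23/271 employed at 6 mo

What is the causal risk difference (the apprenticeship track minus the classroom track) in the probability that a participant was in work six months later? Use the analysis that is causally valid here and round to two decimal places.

+0.15

The imbalance in prior employment history arose from how participants were allocated, not from anything the programme did; and prior employment history independently affects the outcome. The pooled gap is confounded — condition on prior employment history.
Adjusting over the population distribution of prior employment history: 0.601·(0.858−0.742) + 0.399·(0.288−0.085) = +0.151.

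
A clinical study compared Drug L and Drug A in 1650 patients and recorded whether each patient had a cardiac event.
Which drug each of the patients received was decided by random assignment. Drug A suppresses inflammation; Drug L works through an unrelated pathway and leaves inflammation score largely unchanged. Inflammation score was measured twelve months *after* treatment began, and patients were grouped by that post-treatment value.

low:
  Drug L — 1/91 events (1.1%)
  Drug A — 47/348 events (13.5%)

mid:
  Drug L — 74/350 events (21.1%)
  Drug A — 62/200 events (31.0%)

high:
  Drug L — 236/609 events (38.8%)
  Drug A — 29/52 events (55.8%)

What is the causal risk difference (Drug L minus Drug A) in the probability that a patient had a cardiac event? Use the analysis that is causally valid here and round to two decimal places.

+0.07

Inflammation score is recorded after the drug and is itself shifted by it — it sits on the causal path from drug to outcome. Conditioning on a mediator would strip out part of the effect we want; the pooled comparison gives the total causal effect.
The causal difference is the pooled difference: 0.296 − 0.230 = +0.066.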